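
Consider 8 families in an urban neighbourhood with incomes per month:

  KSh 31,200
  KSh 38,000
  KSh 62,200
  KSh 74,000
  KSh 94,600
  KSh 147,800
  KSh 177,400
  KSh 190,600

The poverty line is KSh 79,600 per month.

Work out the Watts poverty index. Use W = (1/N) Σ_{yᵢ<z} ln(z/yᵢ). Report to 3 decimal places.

0.249

Below z: KSh 31,200, KSh 38,000, KSh 62,200, KSh 74,000 (q = 4 of N = 8).
Log gaps: ln(79600/31200) = 0.9366; ln(79600/38000) = 0.7394; ln(79600/62200) = 0.2467; ln(79600/74000) = 0.0729.
W = 1.995632 / 8 = 0.249.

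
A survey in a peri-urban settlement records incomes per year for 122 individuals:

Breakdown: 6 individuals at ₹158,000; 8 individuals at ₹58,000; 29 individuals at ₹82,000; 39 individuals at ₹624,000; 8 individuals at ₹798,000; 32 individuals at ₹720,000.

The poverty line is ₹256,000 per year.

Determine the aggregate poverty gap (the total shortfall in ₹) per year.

Poor units: 8×₹58,000, 29×₹82,000, 6×₹158,000 (q = 43 of N = 122).
Individual gaps: 8×(256000−58000) = 1584000; 29×(256000−82000) = 5046000; 6×(256000−158000) = 588000.
Aggregate gap = ₹7,218,000.

₹7,218,000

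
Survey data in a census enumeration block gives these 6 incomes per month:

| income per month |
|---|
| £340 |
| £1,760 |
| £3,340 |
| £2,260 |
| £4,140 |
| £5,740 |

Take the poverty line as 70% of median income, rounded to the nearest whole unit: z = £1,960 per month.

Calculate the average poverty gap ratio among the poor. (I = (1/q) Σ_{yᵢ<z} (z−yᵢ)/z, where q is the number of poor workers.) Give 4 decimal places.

Incomes under z: £340, £1,760 (q = 2 of N = 6).
Relative gaps: 0.8265, 0.1020; sum = 0.928571.
I averages over the q = 2 poor units only: 0.928571 / 2 = 0.4643.

0.4643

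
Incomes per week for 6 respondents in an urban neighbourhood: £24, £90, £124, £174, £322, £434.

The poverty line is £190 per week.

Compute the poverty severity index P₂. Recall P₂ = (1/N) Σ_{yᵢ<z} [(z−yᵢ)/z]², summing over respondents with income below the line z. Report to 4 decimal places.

0.1947

Below z: £24, £90, £124, £174 (q = 4 of N = 6).
Gap ratios (z−y)/z: (190−24)/190 = 0.8737; (190−90)/190 = 0.5263; (190−124)/190 = 0.3474; (190−174)/190 = 0.0842.
Squared: 0.7633; 0.2770; 0.1207; 0.0071.
Sum = 1.168089; P₂ = 1.168089 / 6 = 0.1947.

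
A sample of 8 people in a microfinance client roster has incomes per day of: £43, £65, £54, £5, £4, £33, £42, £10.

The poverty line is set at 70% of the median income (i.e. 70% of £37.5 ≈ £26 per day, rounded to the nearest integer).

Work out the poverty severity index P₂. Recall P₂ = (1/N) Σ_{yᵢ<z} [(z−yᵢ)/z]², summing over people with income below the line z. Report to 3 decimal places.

Below the line: £4, £5, £10 (q = 3 of N = 8).
Normalized shortfalls: (26−4)/26 = 0.8462; (26−5)/26 = 0.8077; (26−10)/26 = 0.6154.
Squared: 0.7160; 0.6524; 0.3787.
Sum = 1.747041; P₂ = 1.747041 / 8 = 0.218.

0.218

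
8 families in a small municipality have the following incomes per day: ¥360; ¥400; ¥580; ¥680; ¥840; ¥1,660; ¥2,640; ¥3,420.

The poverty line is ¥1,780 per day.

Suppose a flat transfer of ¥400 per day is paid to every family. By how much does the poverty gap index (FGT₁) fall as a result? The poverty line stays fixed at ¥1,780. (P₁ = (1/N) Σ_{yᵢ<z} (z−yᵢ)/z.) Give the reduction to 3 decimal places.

0.149

Before: below the line — ¥360, ¥400, ¥580, ¥680, ¥840, ¥1,660; poverty gap index (FGT₁) = 0.43258.
After the ¥400 transfer: below the line — ¥760, ¥800, ¥980, ¥1,080, ¥1,240; poverty gap index (FGT₁) = 0.28371.
Reduction = 0.43258 − 0.28371 = 0.149.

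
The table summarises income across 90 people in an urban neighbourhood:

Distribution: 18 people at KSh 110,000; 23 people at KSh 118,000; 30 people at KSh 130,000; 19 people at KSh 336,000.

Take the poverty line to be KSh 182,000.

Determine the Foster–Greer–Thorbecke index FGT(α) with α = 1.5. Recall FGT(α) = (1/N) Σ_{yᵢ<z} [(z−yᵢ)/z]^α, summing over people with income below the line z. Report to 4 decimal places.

Below z: 18×KSh 110,000, 23×KSh 118,000, 30×KSh 130,000 (q = 71 of N = 90).
Gap ratios (z−y)/z: (182000−110000)/182000 = 0.3956 (×18); (182000−118000)/182000 = 0.3516 (×23); (182000−130000)/182000 = 0.2857 (×30).
Raised to α = 1.5: 0.24882 (×18); 0.20853 (×23); 0.15272 (×30).
Sum = 13.856575; FGT(1.5) = 13.856575 / 90 = 0.1540.

0.1540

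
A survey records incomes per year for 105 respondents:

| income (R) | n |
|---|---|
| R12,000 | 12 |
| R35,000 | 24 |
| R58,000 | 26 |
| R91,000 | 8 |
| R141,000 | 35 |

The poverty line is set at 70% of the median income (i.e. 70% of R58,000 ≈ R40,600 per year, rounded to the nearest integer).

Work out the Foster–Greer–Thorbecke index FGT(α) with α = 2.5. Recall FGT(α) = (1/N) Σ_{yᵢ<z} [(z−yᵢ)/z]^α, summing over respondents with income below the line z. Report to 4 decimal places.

Below the line: 12×R12,000, 24×R35,000 (q = 36 of N = 105).
Relative gaps: (40600−12000)/40600 = 0.7044 (×12); (40600−35000)/40600 = 0.1379 (×24).
Raised to α = 2.5: 0.41649 (×12); 0.00707 (×24).
Sum = 5.167404; FGT(2.5) = 5.167404 / 105 = 0.0492.

0.0492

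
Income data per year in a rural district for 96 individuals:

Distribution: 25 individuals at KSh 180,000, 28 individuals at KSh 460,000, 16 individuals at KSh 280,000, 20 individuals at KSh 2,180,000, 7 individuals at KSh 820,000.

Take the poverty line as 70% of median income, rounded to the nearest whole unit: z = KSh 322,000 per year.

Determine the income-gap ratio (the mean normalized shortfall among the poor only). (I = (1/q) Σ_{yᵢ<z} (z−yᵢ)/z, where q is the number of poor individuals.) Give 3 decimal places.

0.320

Below z: 25×KSh 180,000, 16×KSh 280,000 (q = 41 of N = 96).
Relative gaps: 0.4410 (×25), 0.1304 (×16); sum = 13.111801.
I averages over the q = 41 poor units only: 13.111801 / 41 = 0.320.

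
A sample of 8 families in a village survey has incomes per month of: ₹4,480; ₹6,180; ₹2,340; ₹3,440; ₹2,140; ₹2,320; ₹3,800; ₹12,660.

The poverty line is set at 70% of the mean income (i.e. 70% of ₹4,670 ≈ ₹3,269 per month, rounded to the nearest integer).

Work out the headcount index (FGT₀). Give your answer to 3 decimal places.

3 of the 8 families have income below ₹3,269.
H = 3/8 = 0.375.

0.375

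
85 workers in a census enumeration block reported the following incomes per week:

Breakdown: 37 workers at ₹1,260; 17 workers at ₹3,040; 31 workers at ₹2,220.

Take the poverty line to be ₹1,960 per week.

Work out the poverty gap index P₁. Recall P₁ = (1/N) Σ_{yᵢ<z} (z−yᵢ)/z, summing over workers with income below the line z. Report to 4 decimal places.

Incomes under z: 37×₹1,260 (q = 37 of N = 85).
Normalized shortfalls: (1960−1260)/1960 = 0.3571 (×37).
Sum of shortfalls = 13.214286; P₁ averages over all N: 13.214286 / 85 = 0.1555.

0.1555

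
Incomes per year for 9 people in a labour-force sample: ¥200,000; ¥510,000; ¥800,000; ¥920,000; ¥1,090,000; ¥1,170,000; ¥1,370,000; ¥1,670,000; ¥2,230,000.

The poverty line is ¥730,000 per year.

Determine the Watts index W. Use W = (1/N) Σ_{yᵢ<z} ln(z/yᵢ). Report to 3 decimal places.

Poor units: ¥200,000, ¥510,000 (q = 2 of N = 9).
Log shortfalls: ln(730000/200000) = 1.2947; ln(730000/510000) = 0.3586.
W = 1.653361 / 9 = 0.184.

0.184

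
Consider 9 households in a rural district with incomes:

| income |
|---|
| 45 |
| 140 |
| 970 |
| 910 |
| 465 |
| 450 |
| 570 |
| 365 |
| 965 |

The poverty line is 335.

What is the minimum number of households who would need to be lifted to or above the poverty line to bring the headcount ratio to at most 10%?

2 of the 9 households are poor, so H = 2/9 = 0.222.
A headcount ratio of at most 10% allows at most ⌊0.10 × 9⌋ = 0 poor households.
So at least 2 − 0 = 2 must be lifted.

2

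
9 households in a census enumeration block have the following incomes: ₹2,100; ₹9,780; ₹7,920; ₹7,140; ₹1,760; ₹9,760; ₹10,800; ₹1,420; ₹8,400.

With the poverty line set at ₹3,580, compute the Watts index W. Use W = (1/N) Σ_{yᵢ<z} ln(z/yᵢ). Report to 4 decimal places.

Below the line: ₹1,420, ₹1,760, ₹2,100 (q = 3 of N = 9).
ln(z/y) terms: ln(3580/1420) = 0.9247; ln(3580/1760) = 0.7100; ln(3580/2100) = 0.5334.
W = 2.168180 / 9 = 0.2409.

0.2409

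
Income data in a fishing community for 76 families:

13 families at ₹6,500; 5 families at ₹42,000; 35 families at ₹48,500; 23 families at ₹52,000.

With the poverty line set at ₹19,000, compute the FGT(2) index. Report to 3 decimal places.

Below z: 13×₹6,500 (q = 13 of N = 76).
Shortfall ratios: (19000−6500)/19000 = 0.6579 (×13).
Squared: 0.4328 (×13).
Sum = 5.626731; P₂ = 5.626731 / 76 = 0.074.

0.074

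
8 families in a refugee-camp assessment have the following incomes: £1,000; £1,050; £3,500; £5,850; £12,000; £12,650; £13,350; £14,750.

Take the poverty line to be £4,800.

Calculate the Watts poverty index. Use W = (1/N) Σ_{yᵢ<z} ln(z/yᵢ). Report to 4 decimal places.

Below the line: £1,000, £1,050, £3,500 (q = 3 of N = 8).
Log gaps: ln(4800/1000) = 1.5686; ln(4800/1050) = 1.5198; ln(4800/3500) = 0.3159.
W = 3.404295 / 8 = 0.4255.

0.4255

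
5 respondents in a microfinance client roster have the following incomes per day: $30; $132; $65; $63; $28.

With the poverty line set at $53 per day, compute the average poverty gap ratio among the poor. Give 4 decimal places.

0.4528

Below z: $28, $30 (q = 2 of N = 5).
Shortfall ratios (z−y)/z: 0.4717, 0.4340; sum = 0.905660.
The income-gap ratio divides by q (the poor only): 0.905660 / 2 = 0.4528.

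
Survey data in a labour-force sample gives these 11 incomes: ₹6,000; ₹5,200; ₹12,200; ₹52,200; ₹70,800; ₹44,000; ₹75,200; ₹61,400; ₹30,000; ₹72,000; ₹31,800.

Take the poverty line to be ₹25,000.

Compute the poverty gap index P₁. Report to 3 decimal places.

Below z: ₹5,200, ₹6,000, ₹12,200 (q = 3 of N = 11).
Shortfall ratios: (25000−5200)/25000 = 0.7920; (25000−6000)/25000 = 0.7600; (25000−12200)/25000 = 0.5120.
Σ = 2.064000. Dividing by the full population N = 11 gives P₁ = 0.188.

0.188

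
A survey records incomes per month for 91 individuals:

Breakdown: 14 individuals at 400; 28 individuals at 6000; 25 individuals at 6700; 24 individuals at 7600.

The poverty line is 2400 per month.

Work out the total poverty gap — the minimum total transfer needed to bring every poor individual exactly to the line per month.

28000

Poor units: 14×400 (q = 14 of N = 91).
Individual gaps: 14×(2400−400) = 28000.
Aggregate gap = 28000.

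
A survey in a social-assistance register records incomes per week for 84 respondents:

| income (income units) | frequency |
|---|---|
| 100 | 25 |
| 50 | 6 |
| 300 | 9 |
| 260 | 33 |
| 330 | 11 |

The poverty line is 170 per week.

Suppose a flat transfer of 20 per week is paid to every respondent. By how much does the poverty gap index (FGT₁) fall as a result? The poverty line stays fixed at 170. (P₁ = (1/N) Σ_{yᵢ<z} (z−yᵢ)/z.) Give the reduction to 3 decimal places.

0.043

Before: below the line — 6×50, 25×100; poverty gap index (FGT₁) = 0.17297.
After the 20 transfer: below the line — 6×70, 25×120; poverty gap index (FGT₁) = 0.12955.
Reduction = 0.17297 − 0.12955 = 0.043.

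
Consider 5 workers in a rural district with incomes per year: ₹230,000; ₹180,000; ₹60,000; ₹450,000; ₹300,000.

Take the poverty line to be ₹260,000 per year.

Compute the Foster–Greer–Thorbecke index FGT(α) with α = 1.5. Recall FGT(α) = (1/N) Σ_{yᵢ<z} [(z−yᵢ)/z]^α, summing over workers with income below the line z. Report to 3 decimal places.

0.177

Incomes under z: ₹60,000, ₹180,000, ₹230,000 (q = 3 of N = 5).
Relative gaps: (260000−60000)/260000 = 0.7692; (260000−180000)/260000 = 0.3077; (260000−230000)/260000 = 0.1154.
Raised to α = 1.5: 0.67466; 0.17068; 0.03919.
Sum = 0.884531; FGT(1.5) = 0.884531 / 5 = 0.177.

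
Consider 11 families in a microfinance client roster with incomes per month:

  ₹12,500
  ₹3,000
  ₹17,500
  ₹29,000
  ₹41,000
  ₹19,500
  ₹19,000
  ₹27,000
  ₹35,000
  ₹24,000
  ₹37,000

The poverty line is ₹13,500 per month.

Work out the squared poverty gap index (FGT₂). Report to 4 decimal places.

0.0555

Incomes under z: ₹3,000, ₹12,500 (q = 2 of N = 11).
Relative gaps: (13500−3000)/13500 = 0.7778; (13500−12500)/13500 = 0.0741.
Squared: 0.6049; 0.0055.
Sum = 0.610425; P₂ = 0.610425 / 11 = 0.0555.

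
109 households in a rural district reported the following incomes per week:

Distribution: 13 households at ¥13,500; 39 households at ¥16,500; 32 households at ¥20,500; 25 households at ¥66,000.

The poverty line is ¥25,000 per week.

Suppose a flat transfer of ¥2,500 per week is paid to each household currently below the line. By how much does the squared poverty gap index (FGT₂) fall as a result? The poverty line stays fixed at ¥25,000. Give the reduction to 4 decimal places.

0.0382

Before: below the line — 13×¥13,500, 39×¥16,500, 32×¥20,500; squared poverty gap index (FGT₂) = 0.076110.
After the ¥2,500 transfer: below the line — 13×¥16,000, 39×¥19,000, 32×¥23,000; squared poverty gap index (FGT₂) = 0.037945.
Reduction = 0.076110 − 0.037945 = 0.0382.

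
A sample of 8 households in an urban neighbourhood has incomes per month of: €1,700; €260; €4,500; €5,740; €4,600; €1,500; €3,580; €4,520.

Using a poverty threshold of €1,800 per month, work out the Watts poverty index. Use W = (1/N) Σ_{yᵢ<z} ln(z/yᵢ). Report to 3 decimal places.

0.272

Incomes under z: €260, €1,500, €1,700 (q = 3 of N = 8).
Log gaps: ln(1800/260) = 1.9349; ln(1800/1500) = 0.1823; ln(1800/1700) = 0.0572.
W = 2.174340 / 8 = 0.272.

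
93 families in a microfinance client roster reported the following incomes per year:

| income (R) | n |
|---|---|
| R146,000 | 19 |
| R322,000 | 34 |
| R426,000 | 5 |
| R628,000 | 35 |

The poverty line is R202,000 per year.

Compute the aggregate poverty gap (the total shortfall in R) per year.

R1,064,000

Poor units: 19×R146,000 (q = 19 of N = 93).
Individual gaps: 19×(202000−146000) = 1064000.
Aggregate gap = R1,064,000.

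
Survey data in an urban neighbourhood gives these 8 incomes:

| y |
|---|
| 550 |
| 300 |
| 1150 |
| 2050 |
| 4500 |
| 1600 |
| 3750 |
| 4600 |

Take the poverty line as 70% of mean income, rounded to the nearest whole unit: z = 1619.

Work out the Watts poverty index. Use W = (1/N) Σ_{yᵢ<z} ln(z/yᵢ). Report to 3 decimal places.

0.390

Poor units: 300, 550, 1150, 1600 (q = 4 of N = 8).
Log gaps: ln(1619/300) = 1.6858; ln(1619/550) = 1.0796; ln(1619/1150) = 0.3420; ln(1619/1600) = 0.0118.
W = 3.119279 / 8 = 0.390.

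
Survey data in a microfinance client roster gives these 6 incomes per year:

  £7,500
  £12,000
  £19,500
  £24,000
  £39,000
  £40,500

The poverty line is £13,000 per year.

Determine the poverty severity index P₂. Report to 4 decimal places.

Below the line: £7,500, £12,000 (q = 2 of N = 6).
Gap ratios (z−y)/z: (13000−7500)/13000 = 0.4231; (13000−12000)/13000 = 0.0769.
Squared: 0.1790; 0.0059.
Sum = 0.184911; P₂ = 0.184911 / 6 = 0.0308.

0.0308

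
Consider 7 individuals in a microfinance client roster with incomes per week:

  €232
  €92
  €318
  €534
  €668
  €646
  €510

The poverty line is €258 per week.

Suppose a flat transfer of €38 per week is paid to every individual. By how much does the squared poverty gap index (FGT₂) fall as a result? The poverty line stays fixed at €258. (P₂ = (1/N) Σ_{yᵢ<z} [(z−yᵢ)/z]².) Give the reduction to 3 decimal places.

0.025

Before: below the line — €92, €232; squared poverty gap index (FGT₂) = 0.06059.
After the €38 transfer: below the line — €130; squared poverty gap index (FGT₂) = 0.03516.
Reduction = 0.06059 − 0.03516 = 0.025.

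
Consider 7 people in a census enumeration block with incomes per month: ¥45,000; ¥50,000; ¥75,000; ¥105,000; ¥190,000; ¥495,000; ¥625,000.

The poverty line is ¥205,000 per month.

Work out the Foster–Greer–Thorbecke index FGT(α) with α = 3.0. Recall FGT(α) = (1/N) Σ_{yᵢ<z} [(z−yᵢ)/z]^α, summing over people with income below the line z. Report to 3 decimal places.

0.183

Incomes under z: ¥45,000, ¥50,000, ¥75,000, ¥105,000, ¥190,000 (q = 5 of N = 7).
Normalized shortfalls: (205000−45000)/205000 = 0.7805; (205000−50000)/205000 = 0.7561; (205000−75000)/205000 = 0.6341; (205000−105000)/205000 = 0.4878; (205000−190000)/205000 = 0.0732.
Raised to α = 3.0: 0.47544; 0.43225; 0.25502; 0.11607; 0.00039.
Sum = 1.279175; FGT(3.0) = 1.279175 / 7 = 0.183.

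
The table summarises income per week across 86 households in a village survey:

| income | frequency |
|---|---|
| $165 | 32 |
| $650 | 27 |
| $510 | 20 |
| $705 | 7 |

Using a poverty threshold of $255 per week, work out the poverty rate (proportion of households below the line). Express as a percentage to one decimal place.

37.2%

32 of the 86 households have income below $255.
H = 32/86 = 37.2%.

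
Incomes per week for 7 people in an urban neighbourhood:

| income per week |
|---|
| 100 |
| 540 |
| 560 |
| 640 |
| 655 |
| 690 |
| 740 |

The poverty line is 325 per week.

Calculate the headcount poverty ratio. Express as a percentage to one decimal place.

14.3%

1 of the 7 people have income below 325.
H = 1/7 = 14.3%.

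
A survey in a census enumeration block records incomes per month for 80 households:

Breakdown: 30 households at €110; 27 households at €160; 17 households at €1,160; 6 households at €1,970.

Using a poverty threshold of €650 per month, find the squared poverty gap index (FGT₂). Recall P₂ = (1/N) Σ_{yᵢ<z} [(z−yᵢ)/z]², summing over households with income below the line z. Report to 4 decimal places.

Poor units: 30×€110, 27×€160 (q = 57 of N = 80).
Shortfall ratios: (650−110)/650 = 0.8308 (×30); (650−160)/650 = 0.7538 (×27).
Squared: 0.6902 (×30); 0.5683 (×27).
Sum = 36.048994; P₂ = 36.048994 / 80 = 0.4506.

0.4506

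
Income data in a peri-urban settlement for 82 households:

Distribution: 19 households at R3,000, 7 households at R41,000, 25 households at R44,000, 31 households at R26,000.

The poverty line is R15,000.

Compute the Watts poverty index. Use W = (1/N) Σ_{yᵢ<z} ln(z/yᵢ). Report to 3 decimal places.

0.373

Below the line: 19×R3,000 (q = 19 of N = 82).
Log gaps: ln(15000/3000) = 1.6094 (×19).
W = 30.579320 / 82 = 0.373.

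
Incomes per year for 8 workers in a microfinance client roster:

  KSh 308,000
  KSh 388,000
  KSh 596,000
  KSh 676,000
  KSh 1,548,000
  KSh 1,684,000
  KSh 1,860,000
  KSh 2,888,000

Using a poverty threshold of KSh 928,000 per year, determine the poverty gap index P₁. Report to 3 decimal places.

Below z: KSh 308,000, KSh 388,000, KSh 596,000, KSh 676,000 (q = 4 of N = 8).
Relative gaps: (928000−308000)/928000 = 0.6681; (928000−388000)/928000 = 0.5819; (928000−596000)/928000 = 0.3578; (928000−676000)/928000 = 0.2716.
Sum of shortfalls = 1.879310; P₁ averages over all N: 1.879310 / 8 = 0.235.

0.235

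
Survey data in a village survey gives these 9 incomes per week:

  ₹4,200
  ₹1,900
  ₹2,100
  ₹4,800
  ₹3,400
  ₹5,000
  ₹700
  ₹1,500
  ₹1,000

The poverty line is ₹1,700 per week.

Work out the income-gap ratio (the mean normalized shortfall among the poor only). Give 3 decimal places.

0.373

Below the line: ₹700, ₹1,000, ₹1,500 (q = 3 of N = 9).
Shortfall ratios (z−y)/z: 0.5882, 0.4118, 0.1176; sum = 1.117647.
I averages over the q = 3 poor units only: 1.117647 / 3 = 0.373.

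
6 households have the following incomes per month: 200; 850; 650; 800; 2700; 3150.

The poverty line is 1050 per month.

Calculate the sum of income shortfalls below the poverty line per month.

Poor units: 200, 650, 800, 850 (q = 4 of N = 6).
Individual gaps: 1050−200 = 850; 1050−650 = 400; 1050−800 = 250; 1050−850 = 200.
Aggregate gap = 1700.

1700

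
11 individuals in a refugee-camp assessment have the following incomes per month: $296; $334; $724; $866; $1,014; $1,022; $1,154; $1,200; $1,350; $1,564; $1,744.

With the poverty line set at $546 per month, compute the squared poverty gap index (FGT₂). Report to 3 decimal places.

Below z: $296, $334 (q = 2 of N = 11).
Relative gaps: (546−296)/546 = 0.4579; (546−334)/546 = 0.3883.
Squared: 0.2096; 0.1508.
Sum = 0.360410; P₂ = 0.360410 / 11 = 0.033.

0.033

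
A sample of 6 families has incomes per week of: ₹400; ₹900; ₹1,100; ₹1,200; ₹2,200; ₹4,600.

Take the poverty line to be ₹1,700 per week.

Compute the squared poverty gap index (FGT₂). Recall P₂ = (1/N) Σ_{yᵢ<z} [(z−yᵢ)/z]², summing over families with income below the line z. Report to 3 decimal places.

0.170

Below the line: ₹400, ₹900, ₹1,100, ₹1,200 (q = 4 of N = 6).
Shortfall ratios: (1700−400)/1700 = 0.7647; (1700−900)/1700 = 0.4706; (1700−1100)/1700 = 0.3529; (1700−1200)/1700 = 0.2941.
Squared: 0.5848; 0.2215; 0.1246; 0.0865.
Sum = 1.017301; P₂ = 1.017301 / 6 = 0.170.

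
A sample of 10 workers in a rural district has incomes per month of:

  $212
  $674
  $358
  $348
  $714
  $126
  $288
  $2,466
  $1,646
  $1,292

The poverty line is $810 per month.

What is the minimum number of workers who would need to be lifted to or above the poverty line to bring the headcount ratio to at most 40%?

Currently q = 7 of N = 10 are below the line (H = 0.700).
A headcount ratio of at most 40% allows at most ⌊0.40 × 10⌋ = 4 poor workers.
So at least 7 − 4 = 3 must be lifted.

3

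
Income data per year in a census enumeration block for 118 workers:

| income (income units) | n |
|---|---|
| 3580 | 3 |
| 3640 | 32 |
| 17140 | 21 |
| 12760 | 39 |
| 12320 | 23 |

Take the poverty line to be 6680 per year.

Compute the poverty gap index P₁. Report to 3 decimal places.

0.135

Poor units: 3×3580, 32×3640 (q = 35 of N = 118).
Relative gaps: (6680−3580)/6680 = 0.4641 (×3); (6680−3640)/6680 = 0.4551 (×32).
Sum of shortfalls = 15.955090; P₁ averages over all N: 15.955090 / 118 = 0.135.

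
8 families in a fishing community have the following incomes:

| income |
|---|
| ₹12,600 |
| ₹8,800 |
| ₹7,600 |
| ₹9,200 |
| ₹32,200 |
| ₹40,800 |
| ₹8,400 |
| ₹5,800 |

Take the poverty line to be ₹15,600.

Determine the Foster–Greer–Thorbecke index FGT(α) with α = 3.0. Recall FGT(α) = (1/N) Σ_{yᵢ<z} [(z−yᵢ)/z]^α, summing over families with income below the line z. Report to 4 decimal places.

0.0800

Below z: ₹5,800, ₹7,600, ₹8,400, ₹8,800, ₹9,200, ₹12,600 (q = 6 of N = 8).
Normalized shortfalls: (15600−5800)/15600 = 0.6282; (15600−7600)/15600 = 0.5128; (15600−8400)/15600 = 0.4615; (15600−8800)/15600 = 0.4359; (15600−9200)/15600 = 0.4103; (15600−12600)/15600 = 0.1923.
Raised to α = 3.0: 0.24792; 0.13486; 0.09832; 0.08282; 0.06905; 0.00711.
Sum = 0.640082; FGT(3.0) = 0.640082 / 8 = 0.0800.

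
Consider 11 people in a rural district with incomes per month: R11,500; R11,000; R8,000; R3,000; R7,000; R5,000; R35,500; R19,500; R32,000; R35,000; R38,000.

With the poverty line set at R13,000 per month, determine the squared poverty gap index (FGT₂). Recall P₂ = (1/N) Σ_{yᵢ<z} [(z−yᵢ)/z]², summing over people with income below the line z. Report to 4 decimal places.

Below the line: R3,000, R5,000, R7,000, R8,000, R11,000, R11,500 (q = 6 of N = 11).
Shortfall ratios: (13000−3000)/13000 = 0.7692; (13000−5000)/13000 = 0.6154; (13000−7000)/13000 = 0.4615; (13000−8000)/13000 = 0.3846; (13000−11000)/13000 = 0.1538; (13000−11500)/13000 = 0.1154.
Squared: 0.5917; 0.3787; 0.2130; 0.1479; 0.0237; 0.0133.
Sum = 1.368343; P₂ = 1.368343 / 11 = 0.1244.

0.1244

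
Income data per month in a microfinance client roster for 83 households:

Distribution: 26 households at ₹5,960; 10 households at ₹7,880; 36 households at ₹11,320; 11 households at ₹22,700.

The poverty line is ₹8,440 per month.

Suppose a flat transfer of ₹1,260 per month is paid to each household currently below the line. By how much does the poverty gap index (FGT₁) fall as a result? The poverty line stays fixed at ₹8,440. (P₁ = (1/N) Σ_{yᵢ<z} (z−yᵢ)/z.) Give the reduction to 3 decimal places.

0.055

Before: below the line — 26×₹5,960, 10×₹7,880; poverty gap index (FGT₁) = 0.10004.
After the ₹1,260 transfer: below the line — 26×₹7,220; poverty gap index (FGT₁) = 0.04528.
Reduction = 0.10004 − 0.04528 = 0.055.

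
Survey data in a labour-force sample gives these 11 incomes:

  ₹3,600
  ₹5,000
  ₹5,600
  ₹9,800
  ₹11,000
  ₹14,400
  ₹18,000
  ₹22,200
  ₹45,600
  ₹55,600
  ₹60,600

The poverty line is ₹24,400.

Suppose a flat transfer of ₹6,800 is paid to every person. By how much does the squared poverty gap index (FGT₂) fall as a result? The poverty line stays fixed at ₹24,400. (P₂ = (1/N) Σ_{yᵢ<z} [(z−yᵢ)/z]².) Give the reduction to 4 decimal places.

0.1661

Before: below the line — ₹3,600, ₹5,000, ₹5,600, ₹9,800, ₹11,000, ₹14,400, ₹18,000, ₹22,200; squared poverty gap index (FGT₂) = 0.259730.
After the ₹6,800 transfer: below the line — ₹10,400, ₹11,800, ₹12,400, ₹16,600, ₹17,800, ₹21,200; squared poverty gap index (FGT₂) = 0.093664.
Reduction = 0.259730 − 0.093664 = 0.1661.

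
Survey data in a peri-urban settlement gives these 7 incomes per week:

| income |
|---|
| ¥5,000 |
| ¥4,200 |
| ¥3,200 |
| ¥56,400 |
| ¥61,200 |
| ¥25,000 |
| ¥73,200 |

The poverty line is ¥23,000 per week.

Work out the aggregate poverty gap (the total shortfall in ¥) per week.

¥56,600

Below z: ¥3,200, ¥4,200, ¥5,000 (q = 3 of N = 7).
Individual gaps: 23000−3200 = 19800; 23000−4200 = 18800; 23000−5000 = 18000.
Aggregate gap = ¥56,600.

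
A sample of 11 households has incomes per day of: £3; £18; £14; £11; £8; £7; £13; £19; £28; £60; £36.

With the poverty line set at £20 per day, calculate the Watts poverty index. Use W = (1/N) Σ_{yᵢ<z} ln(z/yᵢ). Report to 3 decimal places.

0.491

Below z: £3, £7, £8, £11, £13, £14, £18, £19 (q = 8 of N = 11).
Log gaps: ln(20/3) = 1.8971; ln(20/7) = 1.0498; ln(20/8) = 0.9163; ln(20/11) = 0.5978; ln(20/13) = 0.4308; ln(20/14) = 0.3567; ln(20/18) = 0.1054; ln(20/19) = 0.0513.
W = 5.405182 / 11 = 0.491.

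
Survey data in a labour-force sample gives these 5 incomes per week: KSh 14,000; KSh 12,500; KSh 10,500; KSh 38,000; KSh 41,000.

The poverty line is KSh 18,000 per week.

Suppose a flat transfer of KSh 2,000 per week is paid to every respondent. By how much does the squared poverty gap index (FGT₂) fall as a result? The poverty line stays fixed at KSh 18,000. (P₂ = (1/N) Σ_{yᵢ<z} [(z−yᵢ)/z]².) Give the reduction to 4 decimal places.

Before: below the line — KSh 10,500, KSh 12,500, KSh 14,000; squared poverty gap index (FGT₂) = 0.063272.
After the KSh 2,000 transfer: below the line — KSh 12,500, KSh 14,500, KSh 16,000; squared poverty gap index (FGT₂) = 0.028704.
Reduction = 0.063272 − 0.028704 = 0.0346.

0.0346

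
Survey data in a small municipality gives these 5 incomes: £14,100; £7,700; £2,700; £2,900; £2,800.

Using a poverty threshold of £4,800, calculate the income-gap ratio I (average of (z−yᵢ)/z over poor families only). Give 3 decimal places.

Below the line: £2,700, £2,800, £2,900 (q = 3 of N = 5).
Relative gaps: 0.4375, 0.4167, 0.3958; sum = 1.250000.
The income-gap ratio divides by q (the poor only): 1.250000 / 3 = 0.417.

0.417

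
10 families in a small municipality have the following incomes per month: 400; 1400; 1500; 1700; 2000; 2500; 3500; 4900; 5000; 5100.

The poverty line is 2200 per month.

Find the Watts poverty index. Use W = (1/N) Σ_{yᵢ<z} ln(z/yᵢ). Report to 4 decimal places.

0.2893

Below z: 400, 1400, 1500, 1700, 2000 (q = 5 of N = 10).
Log gaps: ln(2200/400) = 1.7047; ln(2200/1400) = 0.4520; ln(2200/1500) = 0.3830; ln(2200/1700) = 0.2578; ln(2200/2000) = 0.0953.
W = 2.892865 / 10 = 0.2893.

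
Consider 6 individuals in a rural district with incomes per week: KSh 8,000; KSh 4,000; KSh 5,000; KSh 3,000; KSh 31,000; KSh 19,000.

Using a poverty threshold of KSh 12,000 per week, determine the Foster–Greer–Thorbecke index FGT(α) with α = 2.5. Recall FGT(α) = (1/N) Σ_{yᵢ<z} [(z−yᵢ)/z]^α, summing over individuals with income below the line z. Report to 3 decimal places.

0.196

Below z: KSh 3,000, KSh 4,000, KSh 5,000, KSh 8,000 (q = 4 of N = 6).
Normalized shortfalls: (12000−3000)/12000 = 0.7500; (12000−4000)/12000 = 0.6667; (12000−5000)/12000 = 0.5833; (12000−8000)/12000 = 0.3333.
Raised to α = 2.5: 0.48714; 0.36289; 0.25989; 0.06415.
Sum = 1.174068; FGT(2.5) = 1.174068 / 6 = 0.196.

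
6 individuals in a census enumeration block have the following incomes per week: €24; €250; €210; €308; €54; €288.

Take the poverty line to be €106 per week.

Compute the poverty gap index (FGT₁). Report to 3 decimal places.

Incomes under z: €24, €54 (q = 2 of N = 6).
Relative gaps: (106−24)/106 = 0.7736; (106−54)/106 = 0.4906.
Σ = 1.264151. Dividing by the full population N = 6 gives P₁ = 0.211.

0.211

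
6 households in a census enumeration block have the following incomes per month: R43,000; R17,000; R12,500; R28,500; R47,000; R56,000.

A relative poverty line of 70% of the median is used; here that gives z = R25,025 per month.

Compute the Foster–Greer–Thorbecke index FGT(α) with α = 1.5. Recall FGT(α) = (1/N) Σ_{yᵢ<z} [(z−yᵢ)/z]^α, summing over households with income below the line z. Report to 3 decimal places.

Incomes under z: R12,500, R17,000 (q = 2 of N = 6).
Relative gaps: (25025−12500)/25025 = 0.5005; (25025−17000)/25025 = 0.3207.
Raised to α = 1.5: 0.35408; 0.18160.
Sum = 0.535679; FGT(1.5) = 0.535679 / 6 = 0.089.

0.089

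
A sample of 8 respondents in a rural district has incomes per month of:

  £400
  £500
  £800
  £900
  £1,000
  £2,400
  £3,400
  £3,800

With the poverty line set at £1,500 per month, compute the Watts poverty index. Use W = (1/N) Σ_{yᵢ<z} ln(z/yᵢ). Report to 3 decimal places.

Below z: £400, £500, £800, £900, £1,000 (q = 5 of N = 8).
Log gaps: ln(1500/400) = 1.3218; ln(1500/500) = 1.0986; ln(1500/800) = 0.6286; ln(1500/900) = 0.5108; ln(1500/1000) = 0.4055.
W = 3.965268 / 8 = 0.496.

0.496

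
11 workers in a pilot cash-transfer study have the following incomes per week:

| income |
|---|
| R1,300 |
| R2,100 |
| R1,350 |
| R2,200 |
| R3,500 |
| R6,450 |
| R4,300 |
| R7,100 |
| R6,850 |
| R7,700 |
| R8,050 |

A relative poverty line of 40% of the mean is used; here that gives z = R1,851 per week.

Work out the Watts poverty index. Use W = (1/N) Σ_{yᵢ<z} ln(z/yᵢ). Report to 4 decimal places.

0.0608

Poor units: R1,300, R1,350 (q = 2 of N = 11).
Log gaps: ln(1851/1300) = 0.3534; ln(1851/1350) = 0.3156.
W = 0.668983 / 11 = 0.0608.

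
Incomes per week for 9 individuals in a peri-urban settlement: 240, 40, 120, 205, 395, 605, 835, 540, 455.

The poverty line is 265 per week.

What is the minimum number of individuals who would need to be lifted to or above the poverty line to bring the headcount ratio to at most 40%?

1

4 of the 9 individuals are poor, so H = 4/9 = 0.444.
A headcount ratio of at most 40% allows at most ⌊0.40 × 9⌋ = 3 poor individuals.
So at least 4 − 3 = 1 must be lifted.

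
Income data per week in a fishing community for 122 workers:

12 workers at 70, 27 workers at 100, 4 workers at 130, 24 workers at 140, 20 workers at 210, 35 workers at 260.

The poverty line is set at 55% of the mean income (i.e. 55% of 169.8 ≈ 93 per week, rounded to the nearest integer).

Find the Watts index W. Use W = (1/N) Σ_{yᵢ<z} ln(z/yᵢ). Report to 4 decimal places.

0.0279

Poor units: 12×70 (q = 12 of N = 122).
Log shortfalls: ln(93/70) = 0.2841 (×12).
W = 3.409251 / 122 = 0.0279.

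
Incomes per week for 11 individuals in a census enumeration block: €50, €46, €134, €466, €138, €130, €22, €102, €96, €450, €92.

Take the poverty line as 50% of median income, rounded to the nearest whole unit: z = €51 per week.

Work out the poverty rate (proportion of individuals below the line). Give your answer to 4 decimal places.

0.2727

3 of the 11 individuals have income below €51.
H = 3/11 = 0.2727.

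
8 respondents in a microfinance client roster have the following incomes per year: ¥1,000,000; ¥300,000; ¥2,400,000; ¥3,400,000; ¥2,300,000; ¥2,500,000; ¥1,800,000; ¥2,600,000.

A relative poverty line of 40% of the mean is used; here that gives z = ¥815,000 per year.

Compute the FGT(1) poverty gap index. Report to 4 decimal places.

Below the line: ¥300,000 (q = 1 of N = 8).
Normalized shortfalls: (815000−300000)/815000 = 0.6319.
Σ = 0.631902. Dividing by the full population N = 8 gives P₁ = 0.0790.

0.0790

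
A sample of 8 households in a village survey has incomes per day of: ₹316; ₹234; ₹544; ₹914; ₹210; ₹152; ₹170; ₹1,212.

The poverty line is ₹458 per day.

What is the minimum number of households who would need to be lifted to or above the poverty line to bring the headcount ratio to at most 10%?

5

5 of the 8 households are poor, so H = 5/8 = 0.625.
A headcount ratio of at most 10% allows at most ⌊0.10 × 8⌋ = 0 poor households.
So at least 5 − 0 = 5 must be lifted.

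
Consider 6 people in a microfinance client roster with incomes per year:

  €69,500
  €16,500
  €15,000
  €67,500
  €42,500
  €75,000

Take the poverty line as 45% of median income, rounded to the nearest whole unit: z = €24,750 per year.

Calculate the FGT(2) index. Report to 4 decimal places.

Incomes under z: €15,000, €16,500 (q = 2 of N = 6).
Shortfall ratios: (24750−15000)/24750 = 0.3939; (24750−16500)/24750 = 0.3333.
Squared: 0.1552; 0.1111.
Sum = 0.266299; P₂ = 0.266299 / 6 = 0.0444.

0.0444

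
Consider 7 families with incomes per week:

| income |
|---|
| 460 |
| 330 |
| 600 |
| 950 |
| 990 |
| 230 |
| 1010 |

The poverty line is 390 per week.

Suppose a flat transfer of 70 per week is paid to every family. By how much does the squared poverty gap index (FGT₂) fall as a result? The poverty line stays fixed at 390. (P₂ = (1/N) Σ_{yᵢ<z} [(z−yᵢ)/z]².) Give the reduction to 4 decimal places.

Before: below the line — 230, 330; squared poverty gap index (FGT₂) = 0.027426.
After the 70 transfer: below the line — 300; squared poverty gap index (FGT₂) = 0.007608.
Reduction = 0.027426 − 0.007608 = 0.0198.

0.0198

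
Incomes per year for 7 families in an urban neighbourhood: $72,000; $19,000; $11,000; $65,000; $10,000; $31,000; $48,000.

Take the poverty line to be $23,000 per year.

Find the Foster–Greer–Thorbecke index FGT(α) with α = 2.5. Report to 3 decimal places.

Below z: $10,000, $11,000, $19,000 (q = 3 of N = 7).
Relative gaps: (23000−10000)/23000 = 0.5652; (23000−11000)/23000 = 0.5217; (23000−19000)/23000 = 0.1739.
Raised to α = 2.5: 0.24018; 0.19662; 0.01261.
Sum = 0.449417; FGT(2.5) = 0.449417 / 7 = 0.064.

0.064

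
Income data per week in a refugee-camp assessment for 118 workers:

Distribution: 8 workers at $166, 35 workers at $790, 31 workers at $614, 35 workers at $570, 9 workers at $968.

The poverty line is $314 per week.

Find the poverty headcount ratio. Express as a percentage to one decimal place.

8 of the 118 workers have income below $314.
H = 8/118 = 6.8%.

6.8%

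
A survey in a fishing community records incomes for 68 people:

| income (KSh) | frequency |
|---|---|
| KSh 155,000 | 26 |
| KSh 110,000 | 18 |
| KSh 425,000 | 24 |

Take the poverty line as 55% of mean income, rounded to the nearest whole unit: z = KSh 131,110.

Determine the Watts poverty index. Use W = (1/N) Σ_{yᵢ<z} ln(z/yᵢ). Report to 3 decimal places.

Incomes under z: 18×KSh 110,000 (q = 18 of N = 68).
Log gaps: ln(131110/110000) = 0.1756 (×18).
W = 3.160013 / 68 = 0.046.

0.046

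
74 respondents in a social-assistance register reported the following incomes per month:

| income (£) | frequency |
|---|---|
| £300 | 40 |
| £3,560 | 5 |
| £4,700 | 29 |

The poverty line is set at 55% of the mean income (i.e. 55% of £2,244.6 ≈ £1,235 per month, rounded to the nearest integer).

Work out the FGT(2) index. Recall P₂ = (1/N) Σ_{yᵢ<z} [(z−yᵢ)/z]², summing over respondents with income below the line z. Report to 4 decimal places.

0.3098

Below z: 40×£300 (q = 40 of N = 74).
Normalized shortfalls: (1235−300)/1235 = 0.7571 (×40).
Squared: 0.5732 (×40).
Sum = 22.927109; P₂ = 22.927109 / 74 = 0.3098.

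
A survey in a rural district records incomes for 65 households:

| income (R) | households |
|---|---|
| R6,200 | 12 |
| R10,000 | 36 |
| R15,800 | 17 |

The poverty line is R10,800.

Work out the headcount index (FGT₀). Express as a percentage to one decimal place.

48 of the 65 households have income below R10,800.
H = 48/65 = 73.8%.

73.8%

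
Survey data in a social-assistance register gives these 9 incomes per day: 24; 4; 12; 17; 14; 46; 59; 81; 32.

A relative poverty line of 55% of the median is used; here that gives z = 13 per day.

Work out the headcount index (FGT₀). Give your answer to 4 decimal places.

0.2222

2 of the 9 families have income below 13.
H = 2/9 = 0.2222.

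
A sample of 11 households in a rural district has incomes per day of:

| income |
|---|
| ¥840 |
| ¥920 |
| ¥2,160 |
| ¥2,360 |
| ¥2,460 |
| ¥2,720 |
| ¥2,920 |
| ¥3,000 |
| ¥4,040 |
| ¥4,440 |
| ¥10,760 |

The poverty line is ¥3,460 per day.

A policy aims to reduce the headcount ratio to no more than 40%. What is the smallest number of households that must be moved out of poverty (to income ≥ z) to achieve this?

Currently q = 8 of N = 11 are below the line (H = 0.727).
A headcount ratio of at most 40% allows at most ⌊0.40 × 11⌋ = 4 poor households.
So at least 8 − 4 = 4 must be lifted.

4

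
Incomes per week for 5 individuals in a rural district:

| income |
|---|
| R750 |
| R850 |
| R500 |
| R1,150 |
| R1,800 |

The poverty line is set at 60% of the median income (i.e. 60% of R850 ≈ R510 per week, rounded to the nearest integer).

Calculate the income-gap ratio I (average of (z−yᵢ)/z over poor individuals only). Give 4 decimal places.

Below z: R500 (q = 1 of N = 5).
Relative gaps: 0.0196; sum = 0.019608.
I averages over the q = 1 poor units only: 0.019608 / 1 = 0.0196.

0.0196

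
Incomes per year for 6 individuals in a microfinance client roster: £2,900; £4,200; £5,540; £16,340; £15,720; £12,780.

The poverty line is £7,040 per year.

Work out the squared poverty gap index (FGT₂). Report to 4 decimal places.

0.0923

Poor units: £2,900, £4,200, £5,540 (q = 3 of N = 6).
Relative gaps: (7040−2900)/7040 = 0.5881; (7040−4200)/7040 = 0.4034; (7040−5540)/7040 = 0.2131.
Squared: 0.3458; 0.1627; 0.0454.
Sum = 0.553961; P₂ = 0.553961 / 6 = 0.0923.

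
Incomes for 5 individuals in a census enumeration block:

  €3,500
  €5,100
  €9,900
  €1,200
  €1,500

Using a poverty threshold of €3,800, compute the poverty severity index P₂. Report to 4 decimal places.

Below the line: €1,200, €1,500, €3,500 (q = 3 of N = 5).
Normalized shortfalls: (3800−1200)/3800 = 0.6842; (3800−1500)/3800 = 0.6053; (3800−3500)/3800 = 0.0789.
Squared: 0.4681; 0.3663; 0.0062.
Sum = 0.840720; P₂ = 0.840720 / 5 = 0.1681.

0.1681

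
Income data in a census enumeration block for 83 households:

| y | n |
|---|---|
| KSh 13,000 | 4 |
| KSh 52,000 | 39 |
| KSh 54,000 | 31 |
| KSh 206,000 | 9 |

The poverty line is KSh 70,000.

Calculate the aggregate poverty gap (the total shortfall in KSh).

KSh 1,426,000

Poor units: 4×KSh 13,000, 39×KSh 52,000, 31×KSh 54,000 (q = 74 of N = 83).
Individual gaps: 4×(70000−13000) = 228000; 39×(70000−52000) = 702000; 31×(70000−54000) = 496000.
Aggregate gap = KSh 1,426,000.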